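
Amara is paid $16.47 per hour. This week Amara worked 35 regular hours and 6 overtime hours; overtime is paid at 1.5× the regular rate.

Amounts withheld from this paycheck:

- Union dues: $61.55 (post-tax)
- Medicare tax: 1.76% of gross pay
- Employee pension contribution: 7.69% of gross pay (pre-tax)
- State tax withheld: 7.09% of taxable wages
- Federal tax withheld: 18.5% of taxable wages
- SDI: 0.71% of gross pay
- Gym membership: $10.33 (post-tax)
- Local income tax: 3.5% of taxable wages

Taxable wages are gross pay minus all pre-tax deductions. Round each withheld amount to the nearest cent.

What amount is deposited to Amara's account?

$384.57

Regular pay: 35 × $16.47 = $576.45
Overtime pay: 6 × $16.47 × 1.5 = $148.23
Gross pay = $576.45 + $148.23 = $724.68
Employee pension contribution: $724.68 × 0.0769 = $55.73
Taxable wages = $724.68 − $55.73 = $668.95
State tax withheld: $668.95 × 0.0709 = $47.43
Local income tax: $668.95 × 0.035 = $23.41
Federal tax withheld: $668.95 × 0.185 = $123.76
SDI: $724.68 × 0.0071 = $5.15
Medicare tax: $724.68 × 0.0176 = $12.75
Union dues: $61.55
Gym membership: $10.33
Total deductions = $55.73 + $47.43 + $23.41 + $123.76 + $5.15 + $12.75 + $61.55 + $10.33 = $340.11
Net pay = $724.68 − $340.11 = $384.57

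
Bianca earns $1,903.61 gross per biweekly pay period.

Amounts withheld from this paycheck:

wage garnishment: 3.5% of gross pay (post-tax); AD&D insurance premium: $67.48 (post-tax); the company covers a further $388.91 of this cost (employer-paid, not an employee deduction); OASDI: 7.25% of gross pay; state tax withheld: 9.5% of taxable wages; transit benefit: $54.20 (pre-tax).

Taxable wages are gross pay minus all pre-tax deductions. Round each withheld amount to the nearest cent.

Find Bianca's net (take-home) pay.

$1,401.60

Transit benefit: $54.20
Taxable wages = $1,903.61 − $54.20 = $1,849.41
State tax withheld: $1,849.41 × 0.095 = $175.69
OASDI: $1,903.61 × 0.0725 = $138.01
Wage garnishment: $1,903.61 × 0.035 = $66.63
AD&D insurance premium: $67.48
(Employer's $388.91 toward AD&D insurance premium is not withheld from the employee.)
Total deductions = $54.20 + $175.69 + $138.01 + $66.63 + $67.48 = $502.01
Net pay = $1,903.61 − $502.01 = $1,401.60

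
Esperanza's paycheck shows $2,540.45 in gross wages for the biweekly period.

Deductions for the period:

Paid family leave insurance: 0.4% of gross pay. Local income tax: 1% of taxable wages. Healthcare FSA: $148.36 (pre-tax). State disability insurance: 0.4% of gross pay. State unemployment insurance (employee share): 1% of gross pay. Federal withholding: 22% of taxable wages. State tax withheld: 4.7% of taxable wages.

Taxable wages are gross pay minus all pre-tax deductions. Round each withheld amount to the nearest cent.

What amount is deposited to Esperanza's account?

Healthcare FSA: $148.36
Taxable wages = $2,540.45 − $148.36 = $2,392.09
State tax withheld: $2,392.09 × 0.047 = $112.43
Local income tax: $2,392.09 × 0.01 = $23.92
Federal withholding: $2,392.09 × 0.22 = $526.26
Paid family leave insurance: $2,540.45 × 0.004 = $10.16
State unemployment insurance (employee share): $2,540.45 × 0.01 = $25.40
State disability insurance: $2,540.45 × 0.004 = $10.16
Total deductions = $148.36 + $112.43 + $23.92 + $526.26 + $10.16 + $25.40 + $10.16 = $856.69
Net pay = $2,540.45 − $856.69 = $1,683.76

$1,683.76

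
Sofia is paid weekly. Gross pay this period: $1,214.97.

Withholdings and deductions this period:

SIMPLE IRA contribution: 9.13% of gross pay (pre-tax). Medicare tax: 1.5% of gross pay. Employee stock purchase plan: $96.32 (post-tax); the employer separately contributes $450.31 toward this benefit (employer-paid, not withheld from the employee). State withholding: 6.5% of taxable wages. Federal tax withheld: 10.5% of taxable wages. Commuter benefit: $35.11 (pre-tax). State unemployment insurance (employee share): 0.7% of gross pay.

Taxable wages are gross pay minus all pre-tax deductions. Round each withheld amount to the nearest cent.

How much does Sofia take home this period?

Commuter benefit: $35.11
SIMPLE IRA contribution: $1,214.97 × 0.0913 = $110.93
Pre-tax total = $35.11 + $110.93 = $146.04
Taxable wages = $1,214.97 − $146.04 = $1,068.93
State withholding: $1,068.93 × 0.065 = $69.48
Federal tax withheld: $1,068.93 × 0.105 = $112.24
State unemployment insurance (employee share): $1,214.97 × 0.007 = $8.50
Medicare tax: $1,214.97 × 0.015 = $18.22
Employee stock purchase plan: $96.32
(Employer's $450.31 toward employee stock purchase plan is not withheld from the employee.)
Total deductions = $35.11 + $110.93 + $69.48 + $112.24 + $8.50 + $18.22 + $96.32 = $450.80
Net pay = $1,214.97 − $450.80 = $764.17

$764.17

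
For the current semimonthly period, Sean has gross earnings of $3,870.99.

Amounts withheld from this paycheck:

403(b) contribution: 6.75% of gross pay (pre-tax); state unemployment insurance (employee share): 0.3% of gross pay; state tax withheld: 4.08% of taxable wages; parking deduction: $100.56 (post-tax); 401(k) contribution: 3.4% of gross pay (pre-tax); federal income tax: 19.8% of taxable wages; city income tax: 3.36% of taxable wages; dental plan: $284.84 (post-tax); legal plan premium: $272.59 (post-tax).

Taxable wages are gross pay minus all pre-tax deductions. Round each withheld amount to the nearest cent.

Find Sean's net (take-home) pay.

401(k) contribution: $3,870.99 × 0.034 = $131.61
403(b) contribution: $3,870.99 × 0.0675 = $261.29
Pre-tax total = $131.61 + $261.29 = $392.90
Taxable wages = $3,870.99 − $392.90 = $3,478.09
City income tax: $3,478.09 × 0.0336 = $116.86
State tax withheld: $3,478.09 × 0.0408 = $141.91
Federal income tax: $3,478.09 × 0.198 = $688.66
State unemployment insurance (employee share): $3,870.99 × 0.003 = $11.61
Parking deduction: $100.56
Dental plan: $284.84
Legal plan premium: $272.59
Total deductions = $131.61 + $261.29 + $116.86 + $141.91 + $688.66 + $11.61 + $100.56 + $284.84 + $272.59 = $2,009.93
Net pay = $3,870.99 − $2,009.93 = $1,861.06

$1,861.06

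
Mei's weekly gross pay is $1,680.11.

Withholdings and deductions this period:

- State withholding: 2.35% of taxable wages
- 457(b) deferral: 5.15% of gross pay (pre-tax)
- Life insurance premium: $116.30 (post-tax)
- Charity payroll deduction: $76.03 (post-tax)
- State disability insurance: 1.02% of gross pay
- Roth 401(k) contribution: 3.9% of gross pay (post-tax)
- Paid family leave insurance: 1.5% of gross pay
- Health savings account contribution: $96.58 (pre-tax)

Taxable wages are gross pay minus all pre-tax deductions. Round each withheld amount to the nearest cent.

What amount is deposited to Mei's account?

457(b) deferral: $1,680.11 × 0.0515 = $86.53
Health savings account contribution: $96.58
Pre-tax total = $86.53 + $96.58 = $183.11
Taxable wages = $1,680.11 − $183.11 = $1,497.00
State withholding: $1,497.00 × 0.0235 = $35.18
Paid family leave insurance: $1,680.11 × 0.015 = $25.20
State disability insurance: $1,680.11 × 0.0102 = $17.14
Roth 401(k) contribution: $1,680.11 × 0.039 = $65.52
Life insurance premium: $116.30
Charity payroll deduction: $76.03
Total deductions = $86.53 + $96.58 + $35.18 + $25.20 + $17.14 + $65.52 + $116.30 + $76.03 = $518.48
Net pay = $1,680.11 − $518.48 = $1,161.63

$1,161.63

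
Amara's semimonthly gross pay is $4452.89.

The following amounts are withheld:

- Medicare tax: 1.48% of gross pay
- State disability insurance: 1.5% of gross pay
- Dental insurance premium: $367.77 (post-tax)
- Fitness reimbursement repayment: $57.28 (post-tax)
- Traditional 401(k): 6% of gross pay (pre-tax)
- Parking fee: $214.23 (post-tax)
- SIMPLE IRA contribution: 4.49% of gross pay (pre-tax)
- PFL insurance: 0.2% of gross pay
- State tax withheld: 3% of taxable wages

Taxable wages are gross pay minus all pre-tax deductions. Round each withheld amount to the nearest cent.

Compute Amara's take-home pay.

SIMPLE IRA contribution: $4452.89 × 0.0449 = $199.93
Traditional 401(k): $4452.89 × 0.06 = $267.17
Pre-tax total = $199.93 + $267.17 = $467.10
Taxable wages = $4452.89 − $467.10 = $3985.79
State tax withheld: $3985.79 × 0.03 = $119.57
Medicare tax: $4452.89 × 0.0148 = $65.90
PFL insurance: $4452.89 × 0.002 = $8.91
State disability insurance: $4452.89 × 0.015 = $66.79
Fitness reimbursement repayment: $57.28
Parking fee: $214.23
Dental insurance premium: $367.77
Total deductions = $199.93 + $267.17 + $119.57 + $65.90 + $8.91 + $66.79 + $57.28 + $214.23 + $367.77 = $1367.55
Net pay = $4452.89 − $1367.55 = $3085.34

$3085.34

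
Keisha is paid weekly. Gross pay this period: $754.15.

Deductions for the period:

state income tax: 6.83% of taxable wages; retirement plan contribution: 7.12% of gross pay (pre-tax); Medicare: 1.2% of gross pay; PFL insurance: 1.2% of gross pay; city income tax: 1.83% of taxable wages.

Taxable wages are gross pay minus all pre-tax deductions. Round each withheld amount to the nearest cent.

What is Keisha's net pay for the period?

Retirement plan contribution: $754.15 × 0.0712 = $53.70
Taxable wages = $754.15 − $53.70 = $700.45
City income tax: $700.45 × 0.0183 = $12.82
State income tax: $700.45 × 0.0683 = $47.84
Medicare: $754.15 × 0.012 = $9.05
PFL insurance: $754.15 × 0.012 = $9.05
Total deductions = $53.70 + $12.82 + $47.84 + $9.05 + $9.05 = $132.46
Net pay = $754.15 − $132.46 = $621.69

$621.69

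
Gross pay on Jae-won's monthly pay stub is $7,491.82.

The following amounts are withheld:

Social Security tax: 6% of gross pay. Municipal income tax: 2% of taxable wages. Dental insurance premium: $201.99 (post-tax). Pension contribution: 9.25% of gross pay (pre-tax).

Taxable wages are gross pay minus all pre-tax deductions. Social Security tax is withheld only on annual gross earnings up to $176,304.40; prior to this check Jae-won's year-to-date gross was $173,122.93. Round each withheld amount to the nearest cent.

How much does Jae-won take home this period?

$6,269.97

Pension contribution: $7,491.82 × 0.0925 = $692.99
Taxable wages = $7,491.82 − $692.99 = $6,798.83
Municipal income tax: $6,798.83 × 0.02 = $135.98
Social Security tax: only $176,304.40 − $173,122.93 = $3,181.47 of this check is subject → $3,181.47 × 0.06 = $190.89
Dental insurance premium: $201.99
Total deductions = $692.99 + $135.98 + $190.89 + $201.99 = $1,221.85
Net pay = $7,491.82 − $1,221.85 = $6,269.97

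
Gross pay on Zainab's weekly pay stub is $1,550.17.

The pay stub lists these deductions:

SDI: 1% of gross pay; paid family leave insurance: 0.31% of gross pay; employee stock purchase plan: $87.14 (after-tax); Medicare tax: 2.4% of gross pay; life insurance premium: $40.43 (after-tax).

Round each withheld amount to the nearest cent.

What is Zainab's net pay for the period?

SDI: $1,550.17 × 0.01 = $15.50
Medicare tax: $1,550.17 × 0.024 = $37.20
Paid family leave insurance: $1,550.17 × 0.0031 = $4.81
Life insurance premium: $40.43
Employee stock purchase plan: $87.14
Total deductions = $15.50 + $37.20 + $4.81 + $40.43 + $87.14 = $185.08
Net pay = $1,550.17 − $185.08 = $1,365.09

$1,365.09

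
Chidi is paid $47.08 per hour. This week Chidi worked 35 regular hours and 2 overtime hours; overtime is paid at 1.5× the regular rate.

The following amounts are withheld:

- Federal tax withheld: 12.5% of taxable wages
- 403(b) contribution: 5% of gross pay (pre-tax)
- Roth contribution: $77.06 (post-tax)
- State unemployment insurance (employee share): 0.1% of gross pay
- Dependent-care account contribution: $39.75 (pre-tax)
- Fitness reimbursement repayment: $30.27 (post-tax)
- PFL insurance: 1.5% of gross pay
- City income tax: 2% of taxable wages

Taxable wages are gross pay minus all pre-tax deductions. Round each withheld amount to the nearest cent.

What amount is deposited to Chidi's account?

$1,283.20

Regular pay: 35 × $47.08 = $1,647.80
Overtime pay: 2 × $47.08 × 1.5 = $141.24
Gross pay = $1,647.80 + $141.24 = $1,789.04
Dependent-care account contribution: $39.75
403(b) contribution: $1,789.04 × 0.05 = $89.45
Pre-tax total = $39.75 + $89.45 = $129.20
Taxable wages = $1,789.04 − $129.20 = $1,659.84
Federal tax withheld: $1,659.84 × 0.125 = $207.48
City income tax: $1,659.84 × 0.02 = $33.20
PFL insurance: $1,789.04 × 0.015 = $26.84
State unemployment insurance (employee share): $1,789.04 × 0.001 = $1.79
Roth contribution: $77.06
Fitness reimbursement repayment: $30.27
Total deductions = $39.75 + $89.45 + $207.48 + $33.20 + $26.84 + $1.79 + $77.06 + $30.27 = $505.84
Net pay = $1,789.04 − $505.84 = $1,283.20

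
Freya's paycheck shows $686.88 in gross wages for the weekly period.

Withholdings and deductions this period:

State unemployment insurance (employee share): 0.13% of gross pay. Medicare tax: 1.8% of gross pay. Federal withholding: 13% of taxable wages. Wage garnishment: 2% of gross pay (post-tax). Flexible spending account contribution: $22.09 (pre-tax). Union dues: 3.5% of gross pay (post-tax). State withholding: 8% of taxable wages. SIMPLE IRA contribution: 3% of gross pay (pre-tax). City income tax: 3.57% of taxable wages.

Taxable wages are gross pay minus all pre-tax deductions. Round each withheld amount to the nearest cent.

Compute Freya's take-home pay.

$434.88

SIMPLE IRA contribution: $686.88 × 0.03 = $20.61
Flexible spending account contribution: $22.09
Pre-tax total = $20.61 + $22.09 = $42.70
Taxable wages = $686.88 − $42.70 = $644.18
City income tax: $644.18 × 0.0357 = $23.00
State withholding: $644.18 × 0.08 = $51.53
Federal withholding: $644.18 × 0.13 = $83.74
Medicare tax: $686.88 × 0.018 = $12.36
State unemployment insurance (employee share): $686.88 × 0.0013 = $0.89
Union dues: $686.88 × 0.035 = $24.04
Wage garnishment: $686.88 × 0.02 = $13.74
Total deductions = $20.61 + $22.09 + $23.00 + $51.53 + $83.74 + $12.36 + $0.89 + $24.04 + $13.74 = $252.00
Net pay = $686.88 − $252.00 = $434.88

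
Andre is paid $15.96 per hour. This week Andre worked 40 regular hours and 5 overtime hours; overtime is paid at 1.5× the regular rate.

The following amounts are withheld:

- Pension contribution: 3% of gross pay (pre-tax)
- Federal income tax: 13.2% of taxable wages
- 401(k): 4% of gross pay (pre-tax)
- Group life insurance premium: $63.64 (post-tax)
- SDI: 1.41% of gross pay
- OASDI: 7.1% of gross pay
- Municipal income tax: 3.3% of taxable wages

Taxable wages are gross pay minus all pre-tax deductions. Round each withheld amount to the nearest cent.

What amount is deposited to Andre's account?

Regular pay: 40 × $15.96 = $638.40
Overtime pay: 5 × $15.96 × 1.5 = $119.70
Gross pay = $638.40 + $119.70 = $758.10
401(k): $758.10 × 0.04 = $30.32
Pension contribution: $758.10 × 0.03 = $22.74
Pre-tax total = $30.32 + $22.74 = $53.06
Taxable wages = $758.10 − $53.06 = $705.04
Municipal income tax: $705.04 × 0.033 = $23.27
Federal income tax: $705.04 × 0.132 = $93.07
SDI: $758.10 × 0.0141 = $10.69
OASDI: $758.10 × 0.071 = $53.83
Group life insurance premium: $63.64
Total deductions = $30.32 + $22.74 + $23.27 + $93.07 + $10.69 + $53.83 + $63.64 = $297.56
Net pay = $758.10 − $297.56 = $460.54

$460.54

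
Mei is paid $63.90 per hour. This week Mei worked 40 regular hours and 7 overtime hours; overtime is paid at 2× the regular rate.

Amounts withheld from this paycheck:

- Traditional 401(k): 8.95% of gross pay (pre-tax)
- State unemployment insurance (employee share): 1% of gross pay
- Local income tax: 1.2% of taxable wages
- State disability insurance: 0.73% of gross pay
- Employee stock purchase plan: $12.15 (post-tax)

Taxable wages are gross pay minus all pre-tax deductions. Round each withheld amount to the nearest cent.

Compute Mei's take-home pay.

Regular pay: 40 × $63.90 = $2556.00
Overtime pay: 7 × $63.90 × 2 = $894.60
Gross pay = $2556.00 + $894.60 = $3450.60
Traditional 401(k): $3450.60 × 0.0895 = $308.83
Taxable wages = $3450.60 − $308.83 = $3141.77
Local income tax: $3141.77 × 0.012 = $37.70
State disability insurance: $3450.60 × 0.0073 = $25.19
State unemployment insurance (employee share): $3450.60 × 0.01 = $34.51
Employee stock purchase plan: $12.15
Total deductions = $308.83 + $37.70 + $25.19 + $34.51 + $12.15 = $418.38
Net pay = $3450.60 − $418.38 = $3032.22

$3032.22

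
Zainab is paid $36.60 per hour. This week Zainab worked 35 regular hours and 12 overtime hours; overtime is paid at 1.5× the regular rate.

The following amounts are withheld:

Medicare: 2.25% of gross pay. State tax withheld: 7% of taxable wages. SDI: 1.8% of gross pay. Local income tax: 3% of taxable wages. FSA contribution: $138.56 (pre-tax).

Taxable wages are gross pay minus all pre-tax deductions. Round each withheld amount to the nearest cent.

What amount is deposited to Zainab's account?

Regular pay: 35 × $36.60 = $1,281.00
Overtime pay: 12 × $36.60 × 1.5 = $658.80
Gross pay = $1,281.00 + $658.80 = $1,939.80
FSA contribution: $138.56
Taxable wages = $1,939.80 − $138.56 = $1,801.24
State tax withheld: $1,801.24 × 0.07 = $126.09
Local income tax: $1,801.24 × 0.03 = $54.04
SDI: $1,939.80 × 0.018 = $34.92
Medicare: $1,939.80 × 0.0225 = $43.65
Total deductions = $138.56 + $126.09 + $54.04 + $34.92 + $43.65 = $397.26
Net pay = $1,939.80 − $397.26 = $1,542.54

$1,542.54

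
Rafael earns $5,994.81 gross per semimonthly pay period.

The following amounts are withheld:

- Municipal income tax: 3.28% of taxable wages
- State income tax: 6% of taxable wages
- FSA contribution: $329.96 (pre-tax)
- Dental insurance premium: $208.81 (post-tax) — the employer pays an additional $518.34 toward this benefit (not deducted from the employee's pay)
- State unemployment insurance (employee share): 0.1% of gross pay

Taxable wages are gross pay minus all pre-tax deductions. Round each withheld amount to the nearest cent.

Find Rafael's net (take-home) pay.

$4,924.35

FSA contribution: $329.96
Taxable wages = $5,994.81 − $329.96 = $5,664.85
State income tax: $5,664.85 × 0.06 = $339.89
Municipal income tax: $5,664.85 × 0.0328 = $185.81
State unemployment insurance (employee share): $5,994.81 × 0.001 = $5.99
Dental insurance premium: $208.81
(Employer's $518.34 toward dental insurance premium is not withheld from the employee.)
Total deductions = $329.96 + $339.89 + $185.81 + $5.99 + $208.81 = $1,070.46
Net pay = $5,994.81 − $1,070.46 = $4,924.35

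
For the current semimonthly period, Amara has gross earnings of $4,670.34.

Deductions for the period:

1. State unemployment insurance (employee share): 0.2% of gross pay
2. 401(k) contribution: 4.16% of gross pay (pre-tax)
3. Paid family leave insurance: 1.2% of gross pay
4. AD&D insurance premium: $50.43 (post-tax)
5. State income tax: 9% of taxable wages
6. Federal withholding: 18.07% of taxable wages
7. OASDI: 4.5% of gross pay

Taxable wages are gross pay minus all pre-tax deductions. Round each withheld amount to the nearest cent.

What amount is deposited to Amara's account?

401(k) contribution: $4,670.34 × 0.0416 = $194.29
Taxable wages = $4,670.34 − $194.29 = $4,476.05
Federal withholding: $4,476.05 × 0.1807 = $808.82
State income tax: $4,476.05 × 0.09 = $402.84
Paid family leave insurance: $4,670.34 × 0.012 = $56.04
State unemployment insurance (employee share): $4,670.34 × 0.002 = $9.34
OASDI: $4,670.34 × 0.045 = $210.17
AD&D insurance premium: $50.43
Total deductions = $194.29 + $808.82 + $402.84 + $56.04 + $9.34 + $210.17 + $50.43 = $1,731.93
Net pay = $4,670.34 − $1,731.93 = $2,938.41

$2,938.41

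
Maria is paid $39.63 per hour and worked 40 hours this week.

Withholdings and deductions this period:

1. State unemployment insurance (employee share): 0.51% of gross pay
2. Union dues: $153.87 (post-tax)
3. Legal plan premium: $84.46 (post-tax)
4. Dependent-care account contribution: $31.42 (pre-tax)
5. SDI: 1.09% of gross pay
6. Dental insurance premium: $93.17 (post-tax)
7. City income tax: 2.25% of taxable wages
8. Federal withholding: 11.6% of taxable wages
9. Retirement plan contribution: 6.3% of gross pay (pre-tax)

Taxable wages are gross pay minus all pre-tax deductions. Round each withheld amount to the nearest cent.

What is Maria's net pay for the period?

$895.69

Gross pay: 40 × $39.63 = $1585.20
Dependent-care account contribution: $31.42
Retirement plan contribution: $1585.20 × 0.063 = $99.87
Pre-tax total = $31.42 + $99.87 = $131.29
Taxable wages = $1585.20 − $131.29 = $1453.91
City income tax: $1453.91 × 0.0225 = $32.71
Federal withholding: $1453.91 × 0.116 = $168.65
SDI: $1585.20 × 0.0109 = $17.28
State unemployment insurance (employee share): $1585.20 × 0.0051 = $8.08
Dental insurance premium: $93.17
Legal plan premium: $84.46
Union dues: $153.87
Total deductions = $31.42 + $99.87 + $32.71 + $168.65 + $17.28 + $8.08 + $93.17 + $84.46 + $153.87 = $689.51
Net pay = $1585.20 − $689.51 = $895.69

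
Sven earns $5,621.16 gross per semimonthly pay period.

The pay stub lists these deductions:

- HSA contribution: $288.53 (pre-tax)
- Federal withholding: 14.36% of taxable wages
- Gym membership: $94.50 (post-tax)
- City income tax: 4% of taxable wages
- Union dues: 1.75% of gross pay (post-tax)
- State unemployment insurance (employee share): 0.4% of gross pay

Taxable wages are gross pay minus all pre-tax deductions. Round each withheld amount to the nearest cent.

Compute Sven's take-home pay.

$4,138.20

HSA contribution: $288.53
Taxable wages = $5,621.16 − $288.53 = $5,332.63
Federal withholding: $5,332.63 × 0.1436 = $765.77
City income tax: $5,332.63 × 0.04 = $213.31
State unemployment insurance (employee share): $5,621.16 × 0.004 = $22.48
Gym membership: $94.50
Union dues: $5,621.16 × 0.0175 = $98.37
Total deductions = $288.53 + $765.77 + $213.31 + $22.48 + $94.50 + $98.37 = $1,482.96
Net pay = $5,621.16 − $1,482.96 = $4,138.20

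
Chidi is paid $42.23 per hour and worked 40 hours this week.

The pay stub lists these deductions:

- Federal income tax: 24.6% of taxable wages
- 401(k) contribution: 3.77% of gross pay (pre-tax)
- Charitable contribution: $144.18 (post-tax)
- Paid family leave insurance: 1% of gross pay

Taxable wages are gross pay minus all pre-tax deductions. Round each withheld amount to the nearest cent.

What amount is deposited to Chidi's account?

$1,064.57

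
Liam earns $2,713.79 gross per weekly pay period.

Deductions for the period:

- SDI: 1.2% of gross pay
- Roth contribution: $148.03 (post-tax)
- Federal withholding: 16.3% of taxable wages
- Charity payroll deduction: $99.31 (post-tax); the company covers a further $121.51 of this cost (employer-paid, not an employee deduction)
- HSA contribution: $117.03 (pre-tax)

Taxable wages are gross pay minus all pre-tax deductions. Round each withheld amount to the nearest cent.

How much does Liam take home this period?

HSA contribution: $117.03
Taxable wages = $2,713.79 − $117.03 = $2,596.76
Federal withholding: $2,596.76 × 0.163 = $423.27
SDI: $2,713.79 × 0.012 = $32.57
Roth contribution: $148.03
Charity payroll deduction: $99.31
(Employer's $121.51 toward charity payroll deduction is not withheld from the employee.)
Total deductions = $117.03 + $423.27 + $32.57 + $148.03 + $99.31 = $820.21
Net pay = $2,713.79 − $820.21 = $1,893.58

$1,893.58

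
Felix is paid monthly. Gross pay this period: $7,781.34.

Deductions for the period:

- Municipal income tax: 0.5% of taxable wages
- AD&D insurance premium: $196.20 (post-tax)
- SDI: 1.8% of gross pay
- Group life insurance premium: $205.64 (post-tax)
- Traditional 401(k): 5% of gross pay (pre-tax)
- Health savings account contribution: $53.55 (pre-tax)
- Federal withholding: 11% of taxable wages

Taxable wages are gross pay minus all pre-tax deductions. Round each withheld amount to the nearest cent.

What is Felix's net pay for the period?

$5,952.87

Traditional 401(k): $7,781.34 × 0.05 = $389.07
Health savings account contribution: $53.55
Pre-tax total = $389.07 + $53.55 = $442.62
Taxable wages = $7,781.34 − $442.62 = $7,338.72
Municipal income tax: $7,338.72 × 0.005 = $36.69
Federal withholding: $7,338.72 × 0.11 = $807.26
SDI: $7,781.34 × 0.018 = $140.06
Group life insurance premium: $205.64
AD&D insurance premium: $196.20
Total deductions = $389.07 + $53.55 + $36.69 + $807.26 + $140.06 + $205.64 + $196.20 = $1,828.47
Net pay = $7,781.34 − $1,828.47 = $5,952.87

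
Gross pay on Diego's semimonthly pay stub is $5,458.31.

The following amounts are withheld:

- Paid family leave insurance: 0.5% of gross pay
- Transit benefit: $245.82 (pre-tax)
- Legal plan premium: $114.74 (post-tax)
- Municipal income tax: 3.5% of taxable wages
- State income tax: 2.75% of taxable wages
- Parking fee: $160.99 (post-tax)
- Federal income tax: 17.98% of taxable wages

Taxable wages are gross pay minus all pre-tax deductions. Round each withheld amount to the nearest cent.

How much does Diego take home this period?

$3,646.48

Transit benefit: $245.82
Taxable wages = $5,458.31 − $245.82 = $5,212.49
Federal income tax: $5,212.49 × 0.1798 = $937.21
State income tax: $5,212.49 × 0.0275 = $143.34
Municipal income tax: $5,212.49 × 0.035 = $182.44
Paid family leave insurance: $5,458.31 × 0.005 = $27.29
Parking fee: $160.99
Legal plan premium: $114.74
Total deductions = $245.82 + $937.21 + $143.34 + $182.44 + $27.29 + $160.99 + $114.74 = $1,811.83
Net pay = $5,458.31 − $1,811.83 = $3,646.48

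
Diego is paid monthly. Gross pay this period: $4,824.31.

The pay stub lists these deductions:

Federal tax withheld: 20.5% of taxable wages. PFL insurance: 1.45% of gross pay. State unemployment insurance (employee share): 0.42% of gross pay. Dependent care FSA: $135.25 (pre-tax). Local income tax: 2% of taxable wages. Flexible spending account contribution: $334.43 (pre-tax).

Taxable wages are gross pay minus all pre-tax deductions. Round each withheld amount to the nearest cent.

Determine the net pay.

Flexible spending account contribution: $334.43
Dependent care FSA: $135.25
Pre-tax total = $334.43 + $135.25 = $469.68
Taxable wages = $4,824.31 − $469.68 = $4,354.63
Local income tax: $4,354.63 × 0.02 = $87.09
Federal tax withheld: $4,354.63 × 0.205 = $892.70
State unemployment insurance (employee share): $4,824.31 × 0.0042 = $20.26
PFL insurance: $4,824.31 × 0.0145 = $69.95
Total deductions = $334.43 + $135.25 + $87.09 + $892.70 + $20.26 + $69.95 = $1,539.68
Net pay = $4,824.31 − $1,539.68 = $3,284.63

$3,284.63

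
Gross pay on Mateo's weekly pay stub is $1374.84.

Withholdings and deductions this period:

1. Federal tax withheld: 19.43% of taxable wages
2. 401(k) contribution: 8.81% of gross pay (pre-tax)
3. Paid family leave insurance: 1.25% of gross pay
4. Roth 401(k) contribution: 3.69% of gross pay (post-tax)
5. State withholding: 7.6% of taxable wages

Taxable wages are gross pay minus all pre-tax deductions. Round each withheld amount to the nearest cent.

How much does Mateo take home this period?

$846.92

401(k) contribution: $1374.84 × 0.0881 = $121.12
Taxable wages = $1374.84 − $121.12 = $1253.72
State withholding: $1253.72 × 0.076 = $95.28
Federal tax withheld: $1253.72 × 0.1943 = $243.60
Paid family leave insurance: $1374.84 × 0.0125 = $17.19
Roth 401(k) contribution: $1374.84 × 0.0369 = $50.73
Total deductions = $121.12 + $95.28 + $243.60 + $17.19 + $50.73 = $527.92
Net pay = $1374.84 − $527.92 = $846.92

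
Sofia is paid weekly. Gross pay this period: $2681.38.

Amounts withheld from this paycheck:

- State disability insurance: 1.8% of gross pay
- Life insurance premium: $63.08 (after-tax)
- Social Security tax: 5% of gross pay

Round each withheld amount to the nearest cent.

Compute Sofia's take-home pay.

Social Security tax: $2681.38 × 0.05 = $134.07
State disability insurance: $2681.38 × 0.018 = $48.26
Life insurance premium: $63.08
Total deductions = $134.07 + $48.26 + $63.08 = $245.41
Net pay = $2681.38 − $245.41 = $2435.97

$2435.97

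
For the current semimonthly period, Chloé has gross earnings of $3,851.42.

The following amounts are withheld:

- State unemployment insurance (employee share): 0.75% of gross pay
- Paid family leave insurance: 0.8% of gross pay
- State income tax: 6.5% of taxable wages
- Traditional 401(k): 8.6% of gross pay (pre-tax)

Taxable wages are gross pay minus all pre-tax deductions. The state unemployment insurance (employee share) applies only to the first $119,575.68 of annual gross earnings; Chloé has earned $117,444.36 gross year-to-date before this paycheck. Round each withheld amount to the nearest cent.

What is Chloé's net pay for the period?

Traditional 401(k): $3,851.42 × 0.086 = $331.22
Taxable wages = $3,851.42 − $331.22 = $3,520.20
State income tax: $3,520.20 × 0.065 = $228.81
State unemployment insurance (employee share): only $119,575.68 − $117,444.36 = $2,131.32 of this check is subject → $2,131.32 × 0.0075 = $15.98
Paid family leave insurance: $3,851.42 × 0.008 = $30.81
Total deductions = $331.22 + $228.81 + $15.98 + $30.81 = $606.82
Net pay = $3,851.42 − $606.82 = $3,244.60

$3,244.60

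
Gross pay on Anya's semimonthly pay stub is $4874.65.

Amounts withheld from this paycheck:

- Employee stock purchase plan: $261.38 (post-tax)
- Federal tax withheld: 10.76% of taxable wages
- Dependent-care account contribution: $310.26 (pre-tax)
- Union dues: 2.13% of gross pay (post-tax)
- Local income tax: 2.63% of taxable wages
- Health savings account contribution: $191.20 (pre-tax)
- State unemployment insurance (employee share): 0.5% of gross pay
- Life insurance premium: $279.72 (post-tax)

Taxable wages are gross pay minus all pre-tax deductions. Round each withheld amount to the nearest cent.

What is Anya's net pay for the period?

$3118.32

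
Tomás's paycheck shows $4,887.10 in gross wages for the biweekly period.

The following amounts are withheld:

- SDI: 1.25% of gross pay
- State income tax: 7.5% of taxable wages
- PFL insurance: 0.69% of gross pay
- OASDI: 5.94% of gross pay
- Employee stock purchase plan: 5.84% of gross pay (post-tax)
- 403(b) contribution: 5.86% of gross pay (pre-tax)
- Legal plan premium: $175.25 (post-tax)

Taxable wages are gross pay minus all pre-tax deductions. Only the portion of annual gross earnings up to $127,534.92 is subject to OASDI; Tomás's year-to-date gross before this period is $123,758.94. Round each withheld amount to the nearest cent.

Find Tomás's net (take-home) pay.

$3,475.91

403(b) contribution: $4,887.10 × 0.0586 = $286.38
Taxable wages = $4,887.10 − $286.38 = $4,600.72
State income tax: $4,600.72 × 0.075 = $345.05
PFL insurance: $4,887.10 × 0.0069 = $33.72
OASDI: only $127,534.92 − $123,758.94 = $3,775.98 of this check is subject → $3,775.98 × 0.0594 = $224.29
SDI: $4,887.10 × 0.0125 = $61.09
Employee stock purchase plan: $4,887.10 × 0.0584 = $285.41
Legal plan premium: $175.25
Total deductions = $286.38 + $345.05 + $33.72 + $224.29 + $61.09 + $285.41 + $175.25 = $1,411.19
Net pay = $4,887.10 − $1,411.19 = $3,475.91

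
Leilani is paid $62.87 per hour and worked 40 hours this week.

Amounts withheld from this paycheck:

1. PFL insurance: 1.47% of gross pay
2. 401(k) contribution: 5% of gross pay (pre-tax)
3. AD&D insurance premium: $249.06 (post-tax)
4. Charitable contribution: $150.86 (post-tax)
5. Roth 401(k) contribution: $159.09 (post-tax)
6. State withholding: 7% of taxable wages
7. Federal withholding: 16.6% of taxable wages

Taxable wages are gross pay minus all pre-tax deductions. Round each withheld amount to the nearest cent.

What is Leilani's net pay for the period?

Gross pay: 40 × $62.87 = $2,514.80
401(k) contribution: $2,514.80 × 0.05 = $125.74
Taxable wages = $2,514.80 − $125.74 = $2,389.06
State withholding: $2,389.06 × 0.07 = $167.23
Federal withholding: $2,389.06 × 0.166 = $396.58
PFL insurance: $2,514.80 × 0.0147 = $36.97
Charitable contribution: $150.86
Roth 401(k) contribution: $159.09
AD&D insurance premium: $249.06
Total deductions = $125.74 + $167.23 + $396.58 + $36.97 + $150.86 + $159.09 + $249.06 = $1,285.53
Net pay = $2,514.80 − $1,285.53 = $1,229.27

$1,229.27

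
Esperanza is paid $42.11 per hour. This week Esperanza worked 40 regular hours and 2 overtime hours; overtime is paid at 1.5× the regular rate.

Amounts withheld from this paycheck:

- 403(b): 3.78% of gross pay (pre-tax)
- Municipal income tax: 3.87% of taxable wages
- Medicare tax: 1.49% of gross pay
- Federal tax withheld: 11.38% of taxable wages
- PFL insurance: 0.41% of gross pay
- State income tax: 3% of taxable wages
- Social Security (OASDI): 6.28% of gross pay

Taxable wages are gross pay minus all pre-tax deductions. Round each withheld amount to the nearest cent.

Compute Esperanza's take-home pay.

$1,276.20

Regular pay: 40 × $42.11 = $1,684.40
Overtime pay: 2 × $42.11 × 1.5 = $126.33
Gross pay = $1,684.40 + $126.33 = $1,810.73
403(b): $1,810.73 × 0.0378 = $68.45
Taxable wages = $1,810.73 − $68.45 = $1,742.28
State income tax: $1,742.28 × 0.03 = $52.27
Municipal income tax: $1,742.28 × 0.0387 = $67.43
Federal tax withheld: $1,742.28 × 0.1138 = $198.27
PFL insurance: $1,810.73 × 0.0041 = $7.42
Medicare tax: $1,810.73 × 0.0149 = $26.98
Social Security (OASDI): $1,810.73 × 0.0628 = $113.71
Total deductions = $68.45 + $52.27 + $67.43 + $198.27 + $7.42 + $26.98 + $113.71 = $534.53
Net pay = $1,810.73 − $534.53 = $1,276.20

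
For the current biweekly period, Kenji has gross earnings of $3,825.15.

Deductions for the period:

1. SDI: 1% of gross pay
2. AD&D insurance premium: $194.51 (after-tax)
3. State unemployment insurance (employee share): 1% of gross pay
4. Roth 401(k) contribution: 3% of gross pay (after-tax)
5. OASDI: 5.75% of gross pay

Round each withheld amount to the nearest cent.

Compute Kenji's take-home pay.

State unemployment insurance (employee share): $3,825.15 × 0.01 = $38.25
OASDI: $3,825.15 × 0.0575 = $219.95
SDI: $3,825.15 × 0.01 = $38.25
Roth 401(k) contribution: $3,825.15 × 0.03 = $114.75
AD&D insurance premium: $194.51
Total deductions = $38.25 + $219.95 + $38.25 + $114.75 + $194.51 = $605.71
Net pay = $3,825.15 − $605.71 = $3,219.44

$3,219.44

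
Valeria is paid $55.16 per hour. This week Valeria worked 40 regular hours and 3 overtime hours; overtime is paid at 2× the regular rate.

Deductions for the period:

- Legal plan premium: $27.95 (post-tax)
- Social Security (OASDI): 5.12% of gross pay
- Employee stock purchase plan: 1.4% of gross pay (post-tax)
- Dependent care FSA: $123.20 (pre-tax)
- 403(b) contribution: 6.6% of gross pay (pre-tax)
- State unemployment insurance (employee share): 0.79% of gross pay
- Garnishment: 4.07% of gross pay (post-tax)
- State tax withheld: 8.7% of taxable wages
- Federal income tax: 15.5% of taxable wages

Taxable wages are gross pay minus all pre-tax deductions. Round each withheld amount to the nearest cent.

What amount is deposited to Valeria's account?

$1386.29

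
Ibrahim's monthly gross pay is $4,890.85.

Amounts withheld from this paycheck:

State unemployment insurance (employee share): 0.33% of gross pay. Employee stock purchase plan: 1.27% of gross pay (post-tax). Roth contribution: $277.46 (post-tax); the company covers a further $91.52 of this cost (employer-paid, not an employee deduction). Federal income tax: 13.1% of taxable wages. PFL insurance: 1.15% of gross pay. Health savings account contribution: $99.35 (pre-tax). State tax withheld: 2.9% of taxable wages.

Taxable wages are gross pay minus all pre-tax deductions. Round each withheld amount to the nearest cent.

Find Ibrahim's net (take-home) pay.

$3,612.91

Health savings account contribution: $99.35
Taxable wages = $4,890.85 − $99.35 = $4,791.50
State tax withheld: $4,791.50 × 0.029 = $138.95
Federal income tax: $4,791.50 × 0.131 = $627.69
PFL insurance: $4,890.85 × 0.0115 = $56.24
State unemployment insurance (employee share): $4,890.85 × 0.0033 = $16.14
Employee stock purchase plan: $4,890.85 × 0.0127 = $62.11
Roth contribution: $277.46
(Employer's $91.52 toward Roth contribution is not withheld from the employee.)
Total deductions = $99.35 + $138.95 + $627.69 + $56.24 + $16.14 + $62.11 + $277.46 = $1,277.94
Net pay = $4,890.85 − $1,277.94 = $3,612.91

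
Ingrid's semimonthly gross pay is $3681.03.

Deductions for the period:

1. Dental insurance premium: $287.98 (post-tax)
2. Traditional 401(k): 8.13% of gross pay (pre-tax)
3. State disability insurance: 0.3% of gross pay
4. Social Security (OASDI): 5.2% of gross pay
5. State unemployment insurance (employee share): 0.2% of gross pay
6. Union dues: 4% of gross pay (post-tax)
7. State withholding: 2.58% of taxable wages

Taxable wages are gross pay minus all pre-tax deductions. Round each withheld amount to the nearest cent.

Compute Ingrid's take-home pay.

Traditional 401(k): $3681.03 × 0.0813 = $299.27
Taxable wages = $3681.03 − $299.27 = $3381.76
State withholding: $3381.76 × 0.0258 = $87.25
Social Security (OASDI): $3681.03 × 0.052 = $191.41
State disability insurance: $3681.03 × 0.003 = $11.04
State unemployment insurance (employee share): $3681.03 × 0.002 = $7.36
Dental insurance premium: $287.98
Union dues: $3681.03 × 0.04 = $147.24
Total deductions = $299.27 + $87.25 + $191.41 + $11.04 + $7.36 + $287.98 + $147.24 = $1031.55
Net pay = $3681.03 − $1031.55 = $2649.48

$2649.48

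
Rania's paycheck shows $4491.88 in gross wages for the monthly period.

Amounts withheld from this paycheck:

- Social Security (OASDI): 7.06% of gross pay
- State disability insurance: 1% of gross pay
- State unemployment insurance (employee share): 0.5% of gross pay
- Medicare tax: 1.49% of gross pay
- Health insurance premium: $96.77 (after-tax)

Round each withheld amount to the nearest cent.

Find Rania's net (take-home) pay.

Social Security (OASDI): $4491.88 × 0.0706 = $317.13
State unemployment insurance (employee share): $4491.88 × 0.005 = $22.46
State disability insurance: $4491.88 × 0.01 = $44.92
Medicare tax: $4491.88 × 0.0149 = $66.93
Health insurance premium: $96.77
Total deductions = $317.13 + $22.46 + $44.92 + $66.93 + $96.77 = $548.21
Net pay = $4491.88 − $548.21 = $3943.67

$3943.67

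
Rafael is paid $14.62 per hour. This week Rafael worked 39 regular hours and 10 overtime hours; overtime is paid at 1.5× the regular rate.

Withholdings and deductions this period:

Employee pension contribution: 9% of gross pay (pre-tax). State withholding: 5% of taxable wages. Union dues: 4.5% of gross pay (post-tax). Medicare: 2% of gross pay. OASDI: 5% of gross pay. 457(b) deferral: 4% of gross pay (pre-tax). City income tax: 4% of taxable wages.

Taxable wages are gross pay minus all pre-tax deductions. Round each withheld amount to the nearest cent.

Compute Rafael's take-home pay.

Regular pay: 39 × $14.62 = $570.18
Overtime pay: 10 × $14.62 × 1.5 = $219.30
Gross pay = $570.18 + $219.30 = $789.48
457(b) deferral: $789.48 × 0.04 = $31.58
Employee pension contribution: $789.48 × 0.09 = $71.05
Pre-tax total = $31.58 + $71.05 = $102.63
Taxable wages = $789.48 − $102.63 = $686.85
City income tax: $686.85 × 0.04 = $27.47
State withholding: $686.85 × 0.05 = $34.34
OASDI: $789.48 × 0.05 = $39.47
Medicare: $789.48 × 0.02 = $15.79
Union dues: $789.48 × 0.045 = $35.53
Total deductions = $31.58 + $71.05 + $27.47 + $34.34 + $39.47 + $15.79 + $35.53 = $255.23
Net pay = $789.48 − $255.23 = $534.25

$534.25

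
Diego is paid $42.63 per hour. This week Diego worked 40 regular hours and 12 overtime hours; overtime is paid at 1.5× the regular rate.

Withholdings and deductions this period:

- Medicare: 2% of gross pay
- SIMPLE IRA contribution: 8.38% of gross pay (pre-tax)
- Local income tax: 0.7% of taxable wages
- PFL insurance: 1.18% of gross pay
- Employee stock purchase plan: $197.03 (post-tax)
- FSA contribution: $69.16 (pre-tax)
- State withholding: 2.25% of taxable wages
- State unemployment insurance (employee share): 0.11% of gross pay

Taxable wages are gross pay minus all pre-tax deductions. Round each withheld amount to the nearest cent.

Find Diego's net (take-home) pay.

$1,853.02

Regular pay: 40 × $42.63 = $1,705.20
Overtime pay: 12 × $42.63 × 1.5 = $767.34
Gross pay = $1,705.20 + $767.34 = $2,472.54
FSA contribution: $69.16
SIMPLE IRA contribution: $2,472.54 × 0.0838 = $207.20
Pre-tax total = $69.16 + $207.20 = $276.36
Taxable wages = $2,472.54 − $276.36 = $2,196.18
Local income tax: $2,196.18 × 0.007 = $15.37
State withholding: $2,196.18 × 0.0225 = $49.41
Medicare: $2,472.54 × 0.02 = $49.45
PFL insurance: $2,472.54 × 0.0118 = $29.18
State unemployment insurance (employee share): $2,472.54 × 0.0011 = $2.72
Employee stock purchase plan: $197.03
Total deductions = $69.16 + $207.20 + $15.37 + $49.41 + $49.45 + $29.18 + $2.72 + $197.03 = $619.52
Net pay = $2,472.54 − $619.52 = $1,853.02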